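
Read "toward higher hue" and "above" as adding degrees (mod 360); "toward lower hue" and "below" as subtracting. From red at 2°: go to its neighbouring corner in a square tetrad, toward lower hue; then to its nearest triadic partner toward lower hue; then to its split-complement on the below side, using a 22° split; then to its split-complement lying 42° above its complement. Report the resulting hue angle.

square ↓ −90°: 2 − 90 = -88 → -88 + 360 = 272°
triadic ↓ −120°: 272 − 120 = 152°
split-comp 22° ↓ +158°: 152 + 158 = 310°
split-comp 42° ↑ +222°: 310 + 222 = 532 → 532 − 360 = 172°

172°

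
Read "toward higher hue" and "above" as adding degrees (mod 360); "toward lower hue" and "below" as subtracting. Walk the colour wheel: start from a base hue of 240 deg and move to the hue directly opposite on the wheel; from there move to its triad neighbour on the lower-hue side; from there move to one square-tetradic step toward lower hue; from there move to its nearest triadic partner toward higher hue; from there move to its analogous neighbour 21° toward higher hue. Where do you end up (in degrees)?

351°

+180° (complement): 240 + 180 = 420 → 420 − 360 = 60°
−120° (triadic ↓): 60 − 120 = -60 → -60 + 360 = 300°
−90° (square ↓): 300 − 90 = 210°
+120° (triadic ↑): 210 + 120 = 330°
+21° (analog 21° ↑): 330 + 21 = 351°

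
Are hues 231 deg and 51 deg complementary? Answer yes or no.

Angular distance: |231 − 51| = 180 = 180°.
Complementary requires 180°.

yes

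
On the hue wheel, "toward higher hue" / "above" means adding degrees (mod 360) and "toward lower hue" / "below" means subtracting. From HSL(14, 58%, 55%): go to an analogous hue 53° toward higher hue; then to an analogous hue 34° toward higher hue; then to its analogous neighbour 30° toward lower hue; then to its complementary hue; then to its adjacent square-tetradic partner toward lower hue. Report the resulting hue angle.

161°

14 + 53 = 67°   (analog 53° ↑)
67 + 34 = 101°   (analog 34° ↑)
101 − 30 = 71°   (analog 30° ↓)
71 + 180 = 251°   (complement)
251 − 90 = 161°   (square ↓)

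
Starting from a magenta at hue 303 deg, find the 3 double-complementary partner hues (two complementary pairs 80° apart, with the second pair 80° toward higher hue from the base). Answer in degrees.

23°, 123°, 203°

A rectangular tetradic uses two complementary pairs 80° apart: offsets 0°, 80°, 180°, 260°.
303 + 80 = 383 → 383 − 360 = 23°
303 + 180 = 483 → 483 − 360 = 123°
303 + 260 = 563 → 563 − 360 = 203°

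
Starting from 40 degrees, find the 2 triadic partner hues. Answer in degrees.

160° and 280°

A triad places three hues 120° apart.
40 + 120 = 160°
40 + 240 = 280°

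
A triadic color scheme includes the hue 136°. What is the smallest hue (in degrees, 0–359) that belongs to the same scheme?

A triad places three hues 120° apart.
The full set through 136° is {16°, 136°, 256°}.

16°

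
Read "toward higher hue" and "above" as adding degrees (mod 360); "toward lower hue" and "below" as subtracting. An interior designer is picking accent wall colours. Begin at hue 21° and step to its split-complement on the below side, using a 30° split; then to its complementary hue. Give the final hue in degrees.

351°

+150° (split-comp 30° ↓): 21 + 150 = 171°
+180° (complement): 171 + 180 = 351°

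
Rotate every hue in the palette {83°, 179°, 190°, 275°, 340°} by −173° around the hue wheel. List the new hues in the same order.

270°, 6°, 17°, 102°, 167°

83 − 173 = -90 → -90 + 360 = 270°
179 − 173 = 6°
190 − 173 = 17°
275 − 173 = 102°
340 − 173 = 167°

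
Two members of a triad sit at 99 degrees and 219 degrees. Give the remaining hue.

A triad spaces three hues 120° apart.
The full set is {99°, 219°, 339°}.

339°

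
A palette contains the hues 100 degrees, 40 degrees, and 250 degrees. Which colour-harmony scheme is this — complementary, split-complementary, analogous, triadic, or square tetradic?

split-complementary

Sort the hues: 40°, 100°, 250°.
Successive gaps around the wheel: 60°, 150°, 150°.
Two 150° gaps and one 60° gap — a base hue opposite a pair of accents 30° either side of its complement — is the split-complementary pattern.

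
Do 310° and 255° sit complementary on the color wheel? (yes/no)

no

Angular distance: |310 − 255| = 55 = 55°.
Complementary requires 180°.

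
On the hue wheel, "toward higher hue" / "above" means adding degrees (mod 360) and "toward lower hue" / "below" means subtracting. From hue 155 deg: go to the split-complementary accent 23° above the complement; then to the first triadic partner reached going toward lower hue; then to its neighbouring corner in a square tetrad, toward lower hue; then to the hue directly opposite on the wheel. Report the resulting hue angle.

328°

155 + 203 = 358°   (split-comp 23° ↑)
358 − 120 = 238°   (triadic ↓)
238 − 90 = 148°   (square ↓)
148 + 180 = 328°   (complement)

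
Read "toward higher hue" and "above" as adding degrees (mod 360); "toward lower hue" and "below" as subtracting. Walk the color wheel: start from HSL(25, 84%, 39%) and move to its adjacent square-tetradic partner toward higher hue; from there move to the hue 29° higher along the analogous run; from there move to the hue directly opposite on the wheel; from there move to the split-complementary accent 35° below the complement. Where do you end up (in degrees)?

109°

square ↑ +90°: 25 + 90 = 115°
analog 29° ↑ +29°: 115 + 29 = 144°
complement +180°: 144 + 180 = 324°
split-comp 35° ↓ +145°: 324 + 145 = 469 → 469 − 360 = 109°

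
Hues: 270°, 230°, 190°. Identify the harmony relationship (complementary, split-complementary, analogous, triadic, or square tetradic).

analogous

Sort the hues: 190°, 230°, 270°.
Successive gaps around the wheel: 40°, 40°, 280°.
A run of hues at equal small steps (40°) with one large closing gap is an analogous group.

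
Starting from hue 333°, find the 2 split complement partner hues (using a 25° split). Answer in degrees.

128° and 178°

Split-complementary hues sit 25° either side of the complement.
Complement of 333°: 333 + 180 = 513 → 513 − 360 = 153°
153 − 25 = 128°
153 + 25 = 178°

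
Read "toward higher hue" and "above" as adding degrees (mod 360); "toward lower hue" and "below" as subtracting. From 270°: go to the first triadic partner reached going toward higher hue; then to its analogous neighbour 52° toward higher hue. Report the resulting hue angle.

triadic ↑ +120°: 270 + 120 = 390 → 390 − 360 = 30°
analog 52° ↑ +52°: 30 + 52 = 82°

82°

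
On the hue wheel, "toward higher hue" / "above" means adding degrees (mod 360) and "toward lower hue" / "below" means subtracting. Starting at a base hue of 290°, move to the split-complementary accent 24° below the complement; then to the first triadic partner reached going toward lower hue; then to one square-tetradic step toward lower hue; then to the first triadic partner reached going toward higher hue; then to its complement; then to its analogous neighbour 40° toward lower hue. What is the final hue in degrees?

136°

+156° (split-comp 24° ↓): 290 + 156 = 446 → 446 − 360 = 86°
−120° (triadic ↓): 86 − 120 = -34 → -34 + 360 = 326°
−90° (square ↓): 326 − 90 = 236°
+120° (triadic ↑): 236 + 120 = 356°
+180° (complement): 356 + 180 = 536 → 536 − 360 = 176°
−40° (analog 40° ↓): 176 − 40 = 136°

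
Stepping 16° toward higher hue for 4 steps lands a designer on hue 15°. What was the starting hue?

311°

4 steps of 16° (toward higher hue) give a net shift of +64°.
Start = end − shift: 15 − 64 = -49 → -49 + 360 = 311°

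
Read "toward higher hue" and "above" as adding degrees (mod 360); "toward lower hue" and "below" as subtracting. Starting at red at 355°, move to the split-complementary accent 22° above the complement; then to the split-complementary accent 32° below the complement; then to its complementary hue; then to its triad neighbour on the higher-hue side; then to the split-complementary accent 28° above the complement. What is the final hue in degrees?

+202° (split-comp 22° ↑): 355 + 202 = 557 → 557 − 360 = 197°
+148° (split-comp 32° ↓): 197 + 148 = 345°
+180° (complement): 345 + 180 = 525 → 525 − 360 = 165°
+120° (triadic ↑): 165 + 120 = 285°
+208° (split-comp 28° ↑): 285 + 208 = 493 → 493 − 360 = 133°

133°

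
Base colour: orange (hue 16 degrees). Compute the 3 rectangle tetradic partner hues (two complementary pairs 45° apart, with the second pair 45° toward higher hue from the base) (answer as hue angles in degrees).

A rectangular tetradic uses two complementary pairs 45° apart: offsets 0°, 45°, 180°, 225°.
16 + 45 = 61°
16 + 180 = 196°
16 + 225 = 241°

61°, 196°, 241°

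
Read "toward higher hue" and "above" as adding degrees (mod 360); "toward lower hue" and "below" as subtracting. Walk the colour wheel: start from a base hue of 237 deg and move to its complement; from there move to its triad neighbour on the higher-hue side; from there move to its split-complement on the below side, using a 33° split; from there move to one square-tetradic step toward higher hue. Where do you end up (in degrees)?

+180° (complement): 237 + 180 = 417 → 417 − 360 = 57°
+120° (triadic ↑): 57 + 120 = 177°
+147° (split-comp 33° ↓): 177 + 147 = 324°
+90° (square ↑): 324 + 90 = 414 → 414 − 360 = 54°

54°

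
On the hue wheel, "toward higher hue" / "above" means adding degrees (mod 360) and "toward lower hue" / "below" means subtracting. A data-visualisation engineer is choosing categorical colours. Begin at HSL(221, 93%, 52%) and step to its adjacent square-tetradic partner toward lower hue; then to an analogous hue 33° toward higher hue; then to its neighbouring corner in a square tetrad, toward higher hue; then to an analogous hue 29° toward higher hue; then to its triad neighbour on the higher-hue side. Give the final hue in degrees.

square ↓ −90°: 221 − 90 = 131°
analog 33° ↑ +33°: 131 + 33 = 164°
square ↑ +90°: 164 + 90 = 254°
analog 29° ↑ +29°: 254 + 29 = 283°
triadic ↑ +120°: 283 + 120 = 403 → 403 − 360 = 43°

43°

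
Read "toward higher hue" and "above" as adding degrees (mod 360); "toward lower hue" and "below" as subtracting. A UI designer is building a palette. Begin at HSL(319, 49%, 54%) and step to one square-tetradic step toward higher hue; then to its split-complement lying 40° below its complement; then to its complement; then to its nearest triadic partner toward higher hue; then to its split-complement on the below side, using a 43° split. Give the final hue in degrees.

266°

square ↑ +90°: 319 + 90 = 409 → 409 − 360 = 49°
split-comp 40° ↓ +140°: 49 + 140 = 189°
complement +180°: 189 + 180 = 369 → 369 − 360 = 9°
triadic ↑ +120°: 9 + 120 = 129°
split-comp 43° ↓ +137°: 129 + 137 = 266°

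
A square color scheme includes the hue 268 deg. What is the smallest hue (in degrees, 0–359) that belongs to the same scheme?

88°

A square tetradic scheme places four hues every 90°.
The full set through 268° is {88°, 178°, 268°, 358°}.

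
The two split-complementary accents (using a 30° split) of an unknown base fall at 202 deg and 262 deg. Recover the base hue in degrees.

The accents sit 30° either side of the complement, so the complement is their short-arc midpoint on the wheel.
Short-arc midpoint of 202° and 262°: 232°.
Base is 180° from the complement: 232 − 180 = 52°

52°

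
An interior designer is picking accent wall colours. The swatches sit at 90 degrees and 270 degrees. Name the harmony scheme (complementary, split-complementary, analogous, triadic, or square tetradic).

complementary

Sort the hues: 90°, 270°.
Successive gaps around the wheel: 180°, 180°.
Two hues 180° apart are complementary.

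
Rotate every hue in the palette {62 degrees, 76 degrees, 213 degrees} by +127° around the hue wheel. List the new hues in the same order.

189°, 203°, 340°

62 + 127 = 189°
76 + 127 = 203°
213 + 127 = 340°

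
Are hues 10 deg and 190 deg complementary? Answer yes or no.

Angular distance: |10 − 190| = 180 = 180°.
Complementary requires 180°.

yes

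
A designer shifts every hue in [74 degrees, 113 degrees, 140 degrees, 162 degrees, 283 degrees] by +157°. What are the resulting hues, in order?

231°, 270°, 297°, 319°, 80°

74 + 157 = 231°
113 + 157 = 270°
140 + 157 = 297°
162 + 157 = 319°
283 + 157 = 440 → 440 − 360 = 80°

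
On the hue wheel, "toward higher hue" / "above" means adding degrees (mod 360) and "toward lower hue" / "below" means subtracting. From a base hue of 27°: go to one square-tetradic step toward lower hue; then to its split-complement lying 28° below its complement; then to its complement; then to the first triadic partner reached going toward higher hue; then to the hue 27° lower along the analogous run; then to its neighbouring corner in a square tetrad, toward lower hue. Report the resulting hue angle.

272°

27 − 90 = -63 → -63 + 360 = 297°   (square ↓)
297 + 152 = 449 → 449 − 360 = 89°   (split-comp 28° ↓)
89 + 180 = 269°   (complement)
269 + 120 = 389 → 389 − 360 = 29°   (triadic ↑)
29 − 27 = 2°   (analog 27° ↓)
2 − 90 = -88 → -88 + 360 = 272°   (square ↓)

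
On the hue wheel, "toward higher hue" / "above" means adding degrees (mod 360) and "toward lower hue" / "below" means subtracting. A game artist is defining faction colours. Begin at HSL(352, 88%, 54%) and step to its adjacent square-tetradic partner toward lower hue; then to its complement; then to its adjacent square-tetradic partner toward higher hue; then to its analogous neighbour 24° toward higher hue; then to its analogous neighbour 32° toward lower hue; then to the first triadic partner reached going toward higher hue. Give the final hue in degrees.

square ↓ −90°: 352 − 90 = 262°
complement +180°: 262 + 180 = 442 → 442 − 360 = 82°
square ↑ +90°: 82 + 90 = 172°
analog 24° ↑ +24°: 172 + 24 = 196°
analog 32° ↓ −32°: 196 − 32 = 164°
triadic ↑ +120°: 164 + 120 = 284°

284°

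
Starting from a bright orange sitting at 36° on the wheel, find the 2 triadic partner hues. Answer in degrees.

156° and 276°

A triad places three hues 120° apart.
36 + 120 = 156°
36 + 240 = 276°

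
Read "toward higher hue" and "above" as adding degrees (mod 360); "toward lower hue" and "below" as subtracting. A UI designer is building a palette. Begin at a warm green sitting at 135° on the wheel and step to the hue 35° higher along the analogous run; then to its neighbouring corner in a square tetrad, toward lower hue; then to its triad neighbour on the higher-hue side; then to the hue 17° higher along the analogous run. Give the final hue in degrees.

+35° (analog 35° ↑): 135 + 35 = 170°
−90° (square ↓): 170 − 90 = 80°
+120° (triadic ↑): 80 + 120 = 200°
+17° (analog 17° ↑): 200 + 17 = 217°

217°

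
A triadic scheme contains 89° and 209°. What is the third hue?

A triad spaces three hues 120° apart.
The full set is {89°, 209°, 329°}.

329°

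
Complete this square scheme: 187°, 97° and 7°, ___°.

A square tetradic scheme places four hues every 90°.
The full set through 7° is {7°, 97°, 187°, 277°}.
Given {7°, 97°, 187°}, the missing hue is 277°.

277°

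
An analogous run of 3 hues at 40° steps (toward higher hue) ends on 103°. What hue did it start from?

2 steps of 40° (toward higher hue) give a net shift of +80°.
Start = end − shift: 103 − 80 = 23°

23°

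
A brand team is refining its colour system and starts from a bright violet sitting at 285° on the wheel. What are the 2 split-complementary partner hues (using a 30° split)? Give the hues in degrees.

Split-complementary hues sit 30° either side of the complement.
Complement of 285°: 285 + 180 = 465 → 465 − 360 = 105°
105 − 30 = 75°
105 + 30 = 135°

75° and 135°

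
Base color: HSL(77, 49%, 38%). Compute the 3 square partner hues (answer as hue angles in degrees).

77 + 90 = 167°
77 + 180 = 257°
77 + 270 = 347°

167°, 257°, and 347°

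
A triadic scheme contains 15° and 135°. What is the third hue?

255°

A triad spaces three hues 120° apart.
The full set is {15°, 135°, 255°}.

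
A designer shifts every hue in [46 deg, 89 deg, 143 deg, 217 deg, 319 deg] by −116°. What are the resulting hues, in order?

290°, 333°, 27°, 101°, 203°

46 − 116 = -70 → -70 + 360 = 290°
89 − 116 = -27 → -27 + 360 = 333°
143 − 116 = 27°
217 − 116 = 101°
319 − 116 = 203°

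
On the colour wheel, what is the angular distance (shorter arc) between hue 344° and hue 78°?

94°

|344 − 78| = 266.
The shorter arc is 360 − 266 = 94°.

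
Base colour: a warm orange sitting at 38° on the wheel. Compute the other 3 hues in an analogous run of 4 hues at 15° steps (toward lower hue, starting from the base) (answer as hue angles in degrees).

Analogous hues sit every 15° along the wheel.
38 − 15 = 23°
38 − 30 = 8°
38 − 45 = -7 → -7 + 360 = 353°

23°, 8°, and 353°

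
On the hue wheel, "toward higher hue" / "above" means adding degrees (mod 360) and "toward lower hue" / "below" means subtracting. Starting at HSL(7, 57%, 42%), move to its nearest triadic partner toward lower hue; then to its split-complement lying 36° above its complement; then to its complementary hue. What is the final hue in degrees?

283°

triadic ↓ −120°: 7 − 120 = -113 → -113 + 360 = 247°
split-comp 36° ↑ +216°: 247 + 216 = 463 → 463 − 360 = 103°
complement +180°: 103 + 180 = 283°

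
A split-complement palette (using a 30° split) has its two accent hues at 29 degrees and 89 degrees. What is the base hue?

The accents sit 30° either side of the complement, so the complement is their short-arc midpoint on the wheel.
Short-arc midpoint of 29° and 89°: 59°.
Base is 180° from the complement: 59 − 180 = -121 → -121 + 360 = 239°

239°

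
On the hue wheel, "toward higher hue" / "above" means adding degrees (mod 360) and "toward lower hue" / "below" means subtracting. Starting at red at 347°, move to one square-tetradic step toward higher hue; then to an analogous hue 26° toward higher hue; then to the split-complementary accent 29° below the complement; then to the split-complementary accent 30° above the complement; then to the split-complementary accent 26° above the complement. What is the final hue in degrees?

310°

+90° (square ↑): 347 + 90 = 437 → 437 − 360 = 77°
+26° (analog 26° ↑): 77 + 26 = 103°
+151° (split-comp 29° ↓): 103 + 151 = 254°
+210° (split-comp 30° ↑): 254 + 210 = 464 → 464 − 360 = 104°
+206° (split-comp 26° ↑): 104 + 206 = 310°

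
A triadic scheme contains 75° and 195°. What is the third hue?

315°

A triad spaces three hues 120° apart.
The full set is {75°, 195°, 315°}.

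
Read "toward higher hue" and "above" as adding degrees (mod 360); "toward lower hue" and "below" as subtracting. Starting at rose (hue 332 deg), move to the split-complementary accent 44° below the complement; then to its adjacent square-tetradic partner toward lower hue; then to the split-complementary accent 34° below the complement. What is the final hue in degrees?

164°

split-comp 44° ↓ +136°: 332 + 136 = 468 → 468 − 360 = 108°
square ↓ −90°: 108 − 90 = 18°
split-comp 34° ↓ +146°: 18 + 146 = 164°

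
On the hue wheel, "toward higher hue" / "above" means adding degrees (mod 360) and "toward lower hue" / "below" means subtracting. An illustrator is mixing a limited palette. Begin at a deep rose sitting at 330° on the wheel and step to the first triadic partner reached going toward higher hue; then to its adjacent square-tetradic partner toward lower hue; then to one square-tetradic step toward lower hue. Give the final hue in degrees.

270°

330 + 120 = 450 → 450 − 360 = 90°   (triadic ↑)
90 − 90 = 0°   (square ↓)
0 − 90 = -90 → -90 + 360 = 270°   (square ↓)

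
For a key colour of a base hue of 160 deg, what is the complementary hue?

The complement sits 180° across the wheel.
160 + 180 = 340°

340°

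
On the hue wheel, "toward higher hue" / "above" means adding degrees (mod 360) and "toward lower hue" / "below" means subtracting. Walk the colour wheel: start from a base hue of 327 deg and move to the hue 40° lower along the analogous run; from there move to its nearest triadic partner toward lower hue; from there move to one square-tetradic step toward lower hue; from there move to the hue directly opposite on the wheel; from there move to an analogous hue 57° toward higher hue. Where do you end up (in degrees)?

−40° (analog 40° ↓): 327 − 40 = 287°
−120° (triadic ↓): 287 − 120 = 167°
−90° (square ↓): 167 − 90 = 77°
+180° (complement): 77 + 180 = 257°
+57° (analog 57° ↑): 257 + 57 = 314°

314°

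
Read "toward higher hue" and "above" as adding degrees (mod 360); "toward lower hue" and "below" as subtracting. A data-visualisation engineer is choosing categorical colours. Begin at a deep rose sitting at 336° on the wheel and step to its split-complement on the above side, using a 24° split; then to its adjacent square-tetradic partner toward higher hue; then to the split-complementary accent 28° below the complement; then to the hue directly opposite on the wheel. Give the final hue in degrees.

336 + 204 = 540 → 540 − 360 = 180°   (split-comp 24° ↑)
180 + 90 = 270°   (square ↑)
270 + 152 = 422 → 422 − 360 = 62°   (split-comp 28° ↓)
62 + 180 = 242°   (complement)

242°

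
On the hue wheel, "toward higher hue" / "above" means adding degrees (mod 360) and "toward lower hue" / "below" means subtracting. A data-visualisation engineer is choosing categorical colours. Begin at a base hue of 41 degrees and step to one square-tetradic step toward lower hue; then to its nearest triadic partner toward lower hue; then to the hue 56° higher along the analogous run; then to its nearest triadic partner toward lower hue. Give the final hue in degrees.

square ↓ −90°: 41 − 90 = -49 → -49 + 360 = 311°
triadic ↓ −120°: 311 − 120 = 191°
analog 56° ↑ +56°: 191 + 56 = 247°
triadic ↓ −120°: 247 − 120 = 127°

127°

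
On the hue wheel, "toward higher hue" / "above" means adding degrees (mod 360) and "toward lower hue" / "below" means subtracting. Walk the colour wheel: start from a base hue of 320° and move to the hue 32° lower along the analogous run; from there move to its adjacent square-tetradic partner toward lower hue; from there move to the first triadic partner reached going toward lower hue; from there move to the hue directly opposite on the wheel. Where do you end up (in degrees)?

258°

analog 32° ↓ −32°: 320 − 32 = 288°
square ↓ −90°: 288 − 90 = 198°
triadic ↓ −120°: 198 − 120 = 78°
complement +180°: 78 + 180 = 258°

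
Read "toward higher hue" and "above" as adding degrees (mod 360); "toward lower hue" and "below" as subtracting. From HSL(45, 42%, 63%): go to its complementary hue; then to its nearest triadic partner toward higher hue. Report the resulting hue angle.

complement +180°: 45 + 180 = 225°
triadic ↑ +120°: 225 + 120 = 345°

345°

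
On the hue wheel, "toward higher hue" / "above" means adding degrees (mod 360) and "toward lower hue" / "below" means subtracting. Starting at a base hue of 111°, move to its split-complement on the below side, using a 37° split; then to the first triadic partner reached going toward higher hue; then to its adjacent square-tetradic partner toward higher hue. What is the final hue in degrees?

104°

split-comp 37° ↓ +143°: 111 + 143 = 254°
triadic ↑ +120°: 254 + 120 = 374 → 374 − 360 = 14°
square ↑ +90°: 14 + 90 = 104°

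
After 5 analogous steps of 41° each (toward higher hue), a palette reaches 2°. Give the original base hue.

157°

5 steps of 41° (toward higher hue) give a net shift of +205°.
Start = end − shift: 2 − 205 = -203 → -203 + 360 = 157°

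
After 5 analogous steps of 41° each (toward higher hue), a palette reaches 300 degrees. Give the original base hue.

5 steps of 41° (toward higher hue) give a net shift of +205°.
Start = end − shift: 300 − 205 = 95°

95°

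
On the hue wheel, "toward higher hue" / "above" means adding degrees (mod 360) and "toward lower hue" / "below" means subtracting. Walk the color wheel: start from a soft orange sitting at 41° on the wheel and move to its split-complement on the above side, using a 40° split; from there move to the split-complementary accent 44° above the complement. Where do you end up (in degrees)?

125°

41 + 220 = 261°   (split-comp 40° ↑)
261 + 224 = 485 → 485 − 360 = 125°   (split-comp 44° ↑)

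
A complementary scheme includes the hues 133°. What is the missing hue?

The complement sits 180° across the wheel.
The full set through 133° is {133°, 313°}.
Given {133°}, the missing hue is 313°.

313°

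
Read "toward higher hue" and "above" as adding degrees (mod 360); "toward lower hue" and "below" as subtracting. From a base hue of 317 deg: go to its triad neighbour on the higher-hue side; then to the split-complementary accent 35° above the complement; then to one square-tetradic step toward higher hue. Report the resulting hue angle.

triadic ↑ +120°: 317 + 120 = 437 → 437 − 360 = 77°
split-comp 35° ↑ +215°: 77 + 215 = 292°
square ↑ +90°: 292 + 90 = 382 → 382 − 360 = 22°

22°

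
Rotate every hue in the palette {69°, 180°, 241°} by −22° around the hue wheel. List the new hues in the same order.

69 − 22 = 47°
180 − 22 = 158°
241 − 22 = 219°

47°, 158°, 219°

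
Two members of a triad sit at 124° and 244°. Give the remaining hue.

4°

A triad spaces three hues 120° apart.
The full set is {4°, 124°, 244°}.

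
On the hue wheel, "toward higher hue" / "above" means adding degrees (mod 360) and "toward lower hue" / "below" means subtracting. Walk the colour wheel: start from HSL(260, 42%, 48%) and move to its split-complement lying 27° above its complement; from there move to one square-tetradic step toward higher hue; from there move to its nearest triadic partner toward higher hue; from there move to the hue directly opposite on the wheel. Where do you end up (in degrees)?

260 + 207 = 467 → 467 − 360 = 107°   (split-comp 27° ↑)
107 + 90 = 197°   (square ↑)
197 + 120 = 317°   (triadic ↑)
317 + 180 = 497 → 497 − 360 = 137°   (complement)

137°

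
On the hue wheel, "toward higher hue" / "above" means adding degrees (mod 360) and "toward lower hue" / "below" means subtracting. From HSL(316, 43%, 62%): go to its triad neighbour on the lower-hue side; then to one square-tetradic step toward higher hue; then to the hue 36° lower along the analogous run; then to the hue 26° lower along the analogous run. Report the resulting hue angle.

−120° (triadic ↓): 316 − 120 = 196°
+90° (square ↑): 196 + 90 = 286°
−36° (analog 36° ↓): 286 − 36 = 250°
−26° (analog 26° ↓): 250 − 26 = 224°

224°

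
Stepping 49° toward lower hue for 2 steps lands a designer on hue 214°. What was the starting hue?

2 steps of 49° (toward lower hue) give a net shift of −98°.
Start = end − shift: 214 + 98 = 312°

312°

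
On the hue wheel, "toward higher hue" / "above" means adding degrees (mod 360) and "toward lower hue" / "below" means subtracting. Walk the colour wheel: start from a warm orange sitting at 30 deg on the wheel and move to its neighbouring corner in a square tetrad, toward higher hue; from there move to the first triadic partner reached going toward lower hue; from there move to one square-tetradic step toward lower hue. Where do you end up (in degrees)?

30 + 90 = 120°   (square ↑)
120 − 120 = 0°   (triadic ↓)
0 − 90 = -90 → -90 + 360 = 270°   (square ↓)

270°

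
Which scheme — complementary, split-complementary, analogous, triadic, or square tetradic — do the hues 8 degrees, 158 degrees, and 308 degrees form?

Sort the hues: 8°, 158°, 308°.
Successive gaps around the wheel: 150°, 150°, 60°.
Two 150° gaps and one 60° gap — a base hue opposite a pair of accents 30° either side of its complement — is the split-complementary pattern.

split-complementary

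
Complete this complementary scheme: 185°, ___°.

5°

The complement sits 180° across the wheel.
The full set through 185° is {5°, 185°}.
Given {185°}, the missing hue is 5°.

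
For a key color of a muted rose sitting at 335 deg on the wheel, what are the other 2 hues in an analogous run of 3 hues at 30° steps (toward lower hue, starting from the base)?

305° and 275°

Analogous hues sit every 30° along the wheel.
335 − 30 = 305°
335 − 60 = 275°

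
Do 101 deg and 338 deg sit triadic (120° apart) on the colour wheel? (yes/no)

no

Angular distance: |101 − 338| = 237; shorter arc = 360 − 237 = 123°.
Triadic (120° apart) requires 120°.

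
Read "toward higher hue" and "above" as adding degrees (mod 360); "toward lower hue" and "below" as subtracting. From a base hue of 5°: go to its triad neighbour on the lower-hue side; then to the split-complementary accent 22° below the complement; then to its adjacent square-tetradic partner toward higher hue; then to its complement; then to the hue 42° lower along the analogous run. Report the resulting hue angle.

271°

−120° (triadic ↓): 5 − 120 = -115 → -115 + 360 = 245°
+158° (split-comp 22° ↓): 245 + 158 = 403 → 403 − 360 = 43°
+90° (square ↑): 43 + 90 = 133°
+180° (complement): 133 + 180 = 313°
−42° (analog 42° ↓): 313 − 42 = 271°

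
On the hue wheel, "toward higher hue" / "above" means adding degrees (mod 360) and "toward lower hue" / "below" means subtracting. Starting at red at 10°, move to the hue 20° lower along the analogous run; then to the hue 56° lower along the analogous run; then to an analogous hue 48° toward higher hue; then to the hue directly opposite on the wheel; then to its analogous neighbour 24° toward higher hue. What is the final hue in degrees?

186°

analog 20° ↓ −20°: 10 − 20 = -10 → -10 + 360 = 350°
analog 56° ↓ −56°: 350 − 56 = 294°
analog 48° ↑ +48°: 294 + 48 = 342°
complement +180°: 342 + 180 = 522 → 522 − 360 = 162°
analog 24° ↑ +24°: 162 + 24 = 186°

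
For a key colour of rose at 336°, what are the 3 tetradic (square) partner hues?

66°, 156° and 246°

A square tetradic scheme places four hues every 90°.
336 + 90 = 426 → 426 − 360 = 66°
336 + 180 = 516 → 516 − 360 = 156°
336 + 270 = 606 → 606 − 360 = 246°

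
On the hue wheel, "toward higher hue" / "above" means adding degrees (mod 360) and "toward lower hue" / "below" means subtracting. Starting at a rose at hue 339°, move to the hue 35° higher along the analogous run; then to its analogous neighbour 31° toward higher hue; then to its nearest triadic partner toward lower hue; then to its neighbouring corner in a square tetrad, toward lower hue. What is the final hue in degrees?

195°

analog 35° ↑ +35°: 339 + 35 = 374 → 374 − 360 = 14°
analog 31° ↑ +31°: 14 + 31 = 45°
triadic ↓ −120°: 45 − 120 = -75 → -75 + 360 = 285°
square ↓ −90°: 285 − 90 = 195°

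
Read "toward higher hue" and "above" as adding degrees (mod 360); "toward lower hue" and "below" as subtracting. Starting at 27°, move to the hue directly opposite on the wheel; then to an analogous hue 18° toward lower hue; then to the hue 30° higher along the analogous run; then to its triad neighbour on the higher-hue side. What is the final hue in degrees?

+180° (complement): 27 + 180 = 207°
−18° (analog 18° ↓): 207 − 18 = 189°
+30° (analog 30° ↑): 189 + 30 = 219°
+120° (triadic ↑): 219 + 120 = 339°

339°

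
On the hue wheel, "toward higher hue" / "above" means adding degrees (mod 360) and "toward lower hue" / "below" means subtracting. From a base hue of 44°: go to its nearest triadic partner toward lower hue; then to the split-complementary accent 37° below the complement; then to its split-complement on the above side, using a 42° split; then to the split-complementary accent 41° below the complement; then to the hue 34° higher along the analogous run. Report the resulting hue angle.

44 − 120 = -76 → -76 + 360 = 284°   (triadic ↓)
284 + 143 = 427 → 427 − 360 = 67°   (split-comp 37° ↓)
67 + 222 = 289°   (split-comp 42° ↑)
289 + 139 = 428 → 428 − 360 = 68°   (split-comp 41° ↓)
68 + 34 = 102°   (analog 34° ↑)

102°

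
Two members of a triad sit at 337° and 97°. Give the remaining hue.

217°

A triad spaces three hues 120° apart.
The full set is {97°, 217°, 337°}.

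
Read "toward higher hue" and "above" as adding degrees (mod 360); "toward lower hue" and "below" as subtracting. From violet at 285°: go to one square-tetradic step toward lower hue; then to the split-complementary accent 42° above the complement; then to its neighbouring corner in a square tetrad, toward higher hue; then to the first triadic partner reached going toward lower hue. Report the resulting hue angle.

27°

square ↓ −90°: 285 − 90 = 195°
split-comp 42° ↑ +222°: 195 + 222 = 417 → 417 − 360 = 57°
square ↑ +90°: 57 + 90 = 147°
triadic ↓ −120°: 147 − 120 = 27°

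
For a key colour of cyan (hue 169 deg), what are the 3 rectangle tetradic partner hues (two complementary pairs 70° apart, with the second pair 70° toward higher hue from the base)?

239°, 349° and 59°

A rectangular tetradic uses two complementary pairs 70° apart: offsets 0°, 70°, 180°, 250°.
169 + 70 = 239°
169 + 180 = 349°
169 + 250 = 419 → 419 − 360 = 59°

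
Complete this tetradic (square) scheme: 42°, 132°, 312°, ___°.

222°

A square tetradic scheme places four hues every 90°.
The full set through 42° is {42°, 132°, 222°, 312°}.
Given {42°, 132°, 312°}, the missing hue is 222°.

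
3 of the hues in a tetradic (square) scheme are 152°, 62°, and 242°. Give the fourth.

A square tetradic scheme places four hues every 90°.
The full set through 62° is {62°, 152°, 242°, 332°}.
Given {62°, 152°, 242°}, the missing hue is 332°.

332°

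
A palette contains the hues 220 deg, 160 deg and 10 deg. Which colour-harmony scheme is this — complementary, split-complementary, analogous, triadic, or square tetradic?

split-complementary

Sort the hues: 10°, 160°, 220°.
Successive gaps around the wheel: 150°, 60°, 150°.
Two 150° gaps and one 60° gap — a base hue opposite a pair of accents 30° either side of its complement — is the split-complementary pattern.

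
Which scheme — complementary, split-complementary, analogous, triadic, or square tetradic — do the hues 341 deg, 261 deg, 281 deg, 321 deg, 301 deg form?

analogous

Sort the hues: 261°, 281°, 301°, 321°, 341°.
Successive gaps around the wheel: 20°, 20°, 20°, 20°, 280°.
A run of hues at equal small steps (20°) with one large closing gap is an analogous group.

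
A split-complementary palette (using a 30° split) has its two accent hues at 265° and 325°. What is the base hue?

The accents sit 30° either side of the complement, so the complement is their short-arc midpoint on the wheel.
Short-arc midpoint of 265° and 325°: 295°.
Base is 180° from the complement: 295 − 180 = 115°

115°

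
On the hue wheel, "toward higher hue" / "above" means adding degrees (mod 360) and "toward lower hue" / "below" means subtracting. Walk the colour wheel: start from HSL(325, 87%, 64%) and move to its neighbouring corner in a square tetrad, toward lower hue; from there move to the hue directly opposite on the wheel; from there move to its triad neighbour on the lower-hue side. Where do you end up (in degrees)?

−90° (square ↓): 325 − 90 = 235°
+180° (complement): 235 + 180 = 415 → 415 − 360 = 55°
−120° (triadic ↓): 55 − 120 = -65 → -65 + 360 = 295°

295°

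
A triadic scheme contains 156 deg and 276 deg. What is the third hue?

A triad spaces three hues 120° apart.
The full set is {36°, 156°, 276°}.

36°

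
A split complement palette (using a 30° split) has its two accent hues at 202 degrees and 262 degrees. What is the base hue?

52°

The accents sit 30° either side of the complement, so the complement is their short-arc midpoint on the wheel.
Short-arc midpoint of 202° and 262°: 232°.
Base is 180° from the complement: 232 − 180 = 52°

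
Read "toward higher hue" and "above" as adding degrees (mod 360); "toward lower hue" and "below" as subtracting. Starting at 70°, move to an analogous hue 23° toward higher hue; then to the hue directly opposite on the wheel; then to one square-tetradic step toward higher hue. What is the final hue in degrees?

3°

+23° (analog 23° ↑): 70 + 23 = 93°
+180° (complement): 93 + 180 = 273°
+90° (square ↑): 273 + 90 = 363 → 363 − 360 = 3°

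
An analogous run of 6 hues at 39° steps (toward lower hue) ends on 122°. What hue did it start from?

317°

5 steps of 39° (toward lower hue) give a net shift of −195°.
Start = end − shift: 122 + 195 = 317°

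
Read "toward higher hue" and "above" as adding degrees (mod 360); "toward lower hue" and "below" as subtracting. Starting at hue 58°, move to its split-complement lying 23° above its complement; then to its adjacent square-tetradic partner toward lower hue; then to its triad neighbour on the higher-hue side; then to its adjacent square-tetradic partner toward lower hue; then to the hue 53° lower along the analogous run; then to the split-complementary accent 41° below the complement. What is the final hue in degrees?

58 + 203 = 261°   (split-comp 23° ↑)
261 − 90 = 171°   (square ↓)
171 + 120 = 291°   (triadic ↑)
291 − 90 = 201°   (square ↓)
201 − 53 = 148°   (analog 53° ↓)
148 + 139 = 287°   (split-comp 41° ↓)

287°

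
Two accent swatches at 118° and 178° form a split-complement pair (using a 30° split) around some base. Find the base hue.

The accents sit 30° either side of the complement, so the complement is their short-arc midpoint on the wheel.
Short-arc midpoint of 118° and 178°: 148°.
Base is 180° from the complement: 148 − 180 = -32 → -32 + 360 = 328°

328°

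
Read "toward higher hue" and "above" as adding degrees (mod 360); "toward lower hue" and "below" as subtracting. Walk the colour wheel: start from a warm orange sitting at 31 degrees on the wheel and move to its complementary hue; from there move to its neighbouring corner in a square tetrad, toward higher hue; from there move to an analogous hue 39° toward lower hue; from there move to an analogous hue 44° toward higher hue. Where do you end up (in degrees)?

31 + 180 = 211°   (complement)
211 + 90 = 301°   (square ↑)
301 − 39 = 262°   (analog 39° ↓)
262 + 44 = 306°   (analog 44° ↑)

306°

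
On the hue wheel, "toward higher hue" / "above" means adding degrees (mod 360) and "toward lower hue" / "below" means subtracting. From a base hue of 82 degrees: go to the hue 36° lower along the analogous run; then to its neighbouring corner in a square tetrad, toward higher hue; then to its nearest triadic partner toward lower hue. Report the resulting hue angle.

82 − 36 = 46°   (analog 36° ↓)
46 + 90 = 136°   (square ↑)
136 − 120 = 16°   (triadic ↓)

16°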